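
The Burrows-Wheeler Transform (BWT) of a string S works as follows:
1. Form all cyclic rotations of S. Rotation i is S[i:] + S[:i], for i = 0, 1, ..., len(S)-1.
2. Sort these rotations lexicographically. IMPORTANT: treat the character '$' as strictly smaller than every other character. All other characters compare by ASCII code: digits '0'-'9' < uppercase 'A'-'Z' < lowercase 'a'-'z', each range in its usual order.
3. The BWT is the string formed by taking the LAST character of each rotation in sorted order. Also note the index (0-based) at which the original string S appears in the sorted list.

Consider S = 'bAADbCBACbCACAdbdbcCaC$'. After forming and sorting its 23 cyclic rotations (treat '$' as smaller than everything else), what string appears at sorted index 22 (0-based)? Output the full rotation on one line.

All 23 rotations (rotation i = S[i:]+S[:i]):
  rot[0] = bAADbCBACbCACAdbdbcCaC$
  rot[1] = AADbCBACbCACAdbdbcCaC$b
  rot[2] = ADbCBACbCACAdbdbcCaC$bA
  rot[3] = DbCBACbCACAdbdbcCaC$bAA
  rot[4] = bCBACbCACAdbdbcCaC$bAAD
  rot[5] = CBACbCACAdbdbcCaC$bAADb
  rot[6] = BACbCACAdbdbcCaC$bAADbC
  rot[7] = ACbCACAdbdbcCaC$bAADbCB
  rot[8] = CbCACAdbdbcCaC$bAADbCBA
  rot[9] = bCACAdbdbcCaC$bAADbCBAC
  rot[10] = CACAdbdbcCaC$bAADbCBACb
  rot[11] = ACAdbdbcCaC$bAADbCBACbC
  rot[12] = CAdbdbcCaC$bAADbCBACbCA
  rot[13] = AdbdbcCaC$bAADbCBACbCAC
  rot[14] = dbdbcCaC$bAADbCBACbCACA
  rot[15] = bdbcCaC$bAADbCBACbCACAd
  rot[16] = dbcCaC$bAADbCBACbCACAdb
  rot[17] = bcCaC$bAADbCBACbCACAdbd
  rot[18] = cCaC$bAADbCBACbCACAdbdb
  rot[19] = CaC$bAADbCBACbCACAdbdbc
  rot[20] = aC$bAADbCBACbCACAdbdbcC
  rot[21] = C$bAADbCBACbCACAdbdbcCa
  rot[22] = $bAADbCBACbCACAdbdbcCaC
Sorted (with $ < everything):
  sorted[0] = $bAADbCBACbCACAdbdbcCaC
  sorted[1] = AADbCBACbCACAdbdbcCaC$b
  sorted[2] = ACAdbdbcCaC$bAADbCBACbC
  sorted[3] = ACbCACAdbdbcCaC$bAADbCB
  sorted[4] = ADbCBACbCACAdbdbcCaC$bA
  sorted[5] = AdbdbcCaC$bAADbCBACbCAC
  sorted[6] = BACbCACAdbdbcCaC$bAADbC
  sorted[7] = C$bAADbCBACbCACAdbdbcCa
  sorted[8] = CACAdbdbcCaC$bAADbCBACb
  sorted[9] = CAdbdbcCaC$bAADbCBACbCA
  sorted[10] = CBACbCACAdbdbcCaC$bAADb
  sorted[11] = CaC$bAADbCBACbCACAdbdbc
  sorted[12] = CbCACAdbdbcCaC$bAADbCBA
  sorted[13] = DbCBACbCACAdbdbcCaC$bAA
  sorted[14] = aC$bAADbCBACbCACAdbdbcC
  sorted[15] = bAADbCBACbCACAdbdbcCaC$
  sorted[16] = bCACAdbdbcCaC$bAADbCBAC
  sorted[17] = bCBACbCACAdbdbcCaC$bAAD
  sorted[18] = bcCaC$bAADbCBACbCACAdbd
  sorted[19] = bdbcCaC$bAADbCBACbCACAd
  sorted[20] = cCaC$bAADbCBACbCACAdbdb
  sorted[21] = dbcCaC$bAADbCBACbCACAdb
  sorted[22] = dbdbcCaC$bAADbCBACbCACA
sorted[22] = dbdbcCaC$bAADbCBACbCACA

Answer: dbdbcCaC$bAADbCBACbCACA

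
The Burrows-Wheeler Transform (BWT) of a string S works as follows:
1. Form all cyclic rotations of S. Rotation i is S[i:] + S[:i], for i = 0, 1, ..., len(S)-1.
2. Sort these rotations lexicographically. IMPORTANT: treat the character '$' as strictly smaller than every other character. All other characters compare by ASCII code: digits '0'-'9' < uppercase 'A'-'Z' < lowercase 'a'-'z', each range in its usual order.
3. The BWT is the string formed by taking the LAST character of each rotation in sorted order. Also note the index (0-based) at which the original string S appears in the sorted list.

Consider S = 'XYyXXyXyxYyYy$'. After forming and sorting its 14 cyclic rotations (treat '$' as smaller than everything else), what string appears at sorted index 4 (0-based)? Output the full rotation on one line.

All 14 rotations (rotation i = S[i:]+S[:i]):
  rot[0] = XYyXXyXyxYyYy$
  rot[1] = YyXXyXyxYyYy$X
  rot[2] = yXXyXyxYyYy$XY
  rot[3] = XXyXyxYyYy$XYy
  rot[4] = XyXyxYyYy$XYyX
  rot[5] = yXyxYyYy$XYyXX
  rot[6] = XyxYyYy$XYyXXy
  rot[7] = yxYyYy$XYyXXyX
  rot[8] = xYyYy$XYyXXyXy
  rot[9] = YyYy$XYyXXyXyx
  rot[10] = yYy$XYyXXyXyxY
  rot[11] = Yy$XYyXXyXyxYy
  rot[12] = y$XYyXXyXyxYyY
  rot[13] = $XYyXXyXyxYyYy
Sorted (with $ < everything):
  sorted[0] = $XYyXXyXyxYyYy
  sorted[1] = XXyXyxYyYy$XYy
  sorted[2] = XYyXXyXyxYyYy$
  sorted[3] = XyXyxYyYy$XYyX
  sorted[4] = XyxYyYy$XYyXXy
  sorted[5] = Yy$XYyXXyXyxYy
  sorted[6] = YyXXyXyxYyYy$X
  sorted[7] = YyYy$XYyXXyXyx
  sorted[8] = xYyYy$XYyXXyXy
  sorted[9] = y$XYyXXyXyxYyY
  sorted[10] = yXXyXyxYyYy$XY
  sorted[11] = yXyxYyYy$XYyXX
  sorted[12] = yYy$XYyXXyXyxY
  sorted[13] = yxYyYy$XYyXXyX
sorted[4] = XyxYyYy$XYyXXy

Answer: XyxYyYy$XYyXXy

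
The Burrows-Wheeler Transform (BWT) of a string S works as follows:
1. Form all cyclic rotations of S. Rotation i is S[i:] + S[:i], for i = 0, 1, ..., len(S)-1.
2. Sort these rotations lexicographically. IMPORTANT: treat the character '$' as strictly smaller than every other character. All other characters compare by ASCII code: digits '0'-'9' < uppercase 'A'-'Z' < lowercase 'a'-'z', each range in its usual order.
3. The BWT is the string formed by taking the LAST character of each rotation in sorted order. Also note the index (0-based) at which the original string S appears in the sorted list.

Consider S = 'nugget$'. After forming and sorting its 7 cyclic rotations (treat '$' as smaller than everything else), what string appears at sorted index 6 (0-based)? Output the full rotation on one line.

Answer: ugget$n

Derivation:
All 7 rotations (rotation i = S[i:]+S[:i]):
  rot[0] = nugget$
  rot[1] = ugget$n
  rot[2] = gget$nu
  rot[3] = get$nug
  rot[4] = et$nugg
  rot[5] = t$nugge
  rot[6] = $nugget
Sorted (with $ < everything):
  sorted[0] = $nugget
  sorted[1] = et$nugg
  sorted[2] = get$nug
  sorted[3] = gget$nu
  sorted[4] = nugget$
  sorted[5] = t$nugge
  sorted[6] = ugget$n
sorted[6] = ugget$n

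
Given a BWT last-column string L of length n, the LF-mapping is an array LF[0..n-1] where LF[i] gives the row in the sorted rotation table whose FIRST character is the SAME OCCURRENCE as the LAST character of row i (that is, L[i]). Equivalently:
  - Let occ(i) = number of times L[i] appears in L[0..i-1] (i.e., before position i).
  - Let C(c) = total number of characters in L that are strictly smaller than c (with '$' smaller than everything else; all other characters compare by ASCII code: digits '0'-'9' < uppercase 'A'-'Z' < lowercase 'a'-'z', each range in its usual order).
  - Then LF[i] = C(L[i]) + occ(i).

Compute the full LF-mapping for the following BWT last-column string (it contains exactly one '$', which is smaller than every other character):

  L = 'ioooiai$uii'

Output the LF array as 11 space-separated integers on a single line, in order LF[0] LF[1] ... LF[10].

Char counts: '$':1, 'a':1, 'i':5, 'o':3, 'u':1
C (first-col start): C('$')=0, C('a')=1, C('i')=2, C('o')=7, C('u')=10
L[0]='i': occ=0, LF[0]=C('i')+0=2+0=2
L[1]='o': occ=0, LF[1]=C('o')+0=7+0=7
L[2]='o': occ=1, LF[2]=C('o')+1=7+1=8
L[3]='o': occ=2, LF[3]=C('o')+2=7+2=9
L[4]='i': occ=1, LF[4]=C('i')+1=2+1=3
L[5]='a': occ=0, LF[5]=C('a')+0=1+0=1
L[6]='i': occ=2, LF[6]=C('i')+2=2+2=4
L[7]='$': occ=0, LF[7]=C('$')+0=0+0=0
L[8]='u': occ=0, LF[8]=C('u')+0=10+0=10
L[9]='i': occ=3, LF[9]=C('i')+3=2+3=5
L[10]='i': occ=4, LF[10]=C('i')+4=2+4=6

Answer: 2 7 8 9 3 1 4 0 10 5 6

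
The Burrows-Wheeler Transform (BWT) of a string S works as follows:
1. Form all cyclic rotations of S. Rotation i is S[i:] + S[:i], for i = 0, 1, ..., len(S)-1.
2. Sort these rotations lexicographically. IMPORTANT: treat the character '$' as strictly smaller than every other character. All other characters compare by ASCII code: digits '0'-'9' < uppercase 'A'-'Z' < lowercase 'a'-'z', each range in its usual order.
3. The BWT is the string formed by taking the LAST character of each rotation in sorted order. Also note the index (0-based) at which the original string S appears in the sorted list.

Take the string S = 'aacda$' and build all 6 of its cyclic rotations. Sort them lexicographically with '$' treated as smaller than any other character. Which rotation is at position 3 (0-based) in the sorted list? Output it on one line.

Answer: acda$a

Derivation:
All 6 rotations (rotation i = S[i:]+S[:i]):
  rot[0] = aacda$
  rot[1] = acda$a
  rot[2] = cda$aa
  rot[3] = da$aac
  rot[4] = a$aacd
  rot[5] = $aacda
Sorted (with $ < everything):
  sorted[0] = $aacda
  sorted[1] = a$aacd
  sorted[2] = aacda$
  sorted[3] = acda$a
  sorted[4] = cda$aa
  sorted[5] = da$aac
sorted[3] = acda$a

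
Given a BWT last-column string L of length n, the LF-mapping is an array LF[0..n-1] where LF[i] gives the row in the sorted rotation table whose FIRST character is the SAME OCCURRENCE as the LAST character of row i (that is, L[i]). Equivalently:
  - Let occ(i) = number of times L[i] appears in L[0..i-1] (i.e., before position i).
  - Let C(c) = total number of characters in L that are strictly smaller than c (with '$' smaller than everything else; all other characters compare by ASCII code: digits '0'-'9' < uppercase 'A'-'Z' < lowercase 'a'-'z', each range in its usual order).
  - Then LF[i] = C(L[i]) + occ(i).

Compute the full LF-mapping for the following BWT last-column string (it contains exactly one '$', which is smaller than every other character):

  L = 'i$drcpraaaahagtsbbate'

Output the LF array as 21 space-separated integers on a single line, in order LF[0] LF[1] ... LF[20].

Char counts: '$':1, 'a':6, 'b':2, 'c':1, 'd':1, 'e':1, 'g':1, 'h':1, 'i':1, 'p':1, 'r':2, 's':1, 't':2
C (first-col start): C('$')=0, C('a')=1, C('b')=7, C('c')=9, C('d')=10, C('e')=11, C('g')=12, C('h')=13, C('i')=14, C('p')=15, C('r')=16, C('s')=18, C('t')=19
L[0]='i': occ=0, LF[0]=C('i')+0=14+0=14
L[1]='$': occ=0, LF[1]=C('$')+0=0+0=0
L[2]='d': occ=0, LF[2]=C('d')+0=10+0=10
L[3]='r': occ=0, LF[3]=C('r')+0=16+0=16
L[4]='c': occ=0, LF[4]=C('c')+0=9+0=9
L[5]='p': occ=0, LF[5]=C('p')+0=15+0=15
L[6]='r': occ=1, LF[6]=C('r')+1=16+1=17
L[7]='a': occ=0, LF[7]=C('a')+0=1+0=1
L[8]='a': occ=1, LF[8]=C('a')+1=1+1=2
L[9]='a': occ=2, LF[9]=C('a')+2=1+2=3
L[10]='a': occ=3, LF[10]=C('a')+3=1+3=4
L[11]='h': occ=0, LF[11]=C('h')+0=13+0=13
L[12]='a': occ=4, LF[12]=C('a')+4=1+4=5
L[13]='g': occ=0, LF[13]=C('g')+0=12+0=12
L[14]='t': occ=0, LF[14]=C('t')+0=19+0=19
L[15]='s': occ=0, LF[15]=C('s')+0=18+0=18
L[16]='b': occ=0, LF[16]=C('b')+0=7+0=7
L[17]='b': occ=1, LF[17]=C('b')+1=7+1=8
L[18]='a': occ=5, LF[18]=C('a')+5=1+5=6
L[19]='t': occ=1, LF[19]=C('t')+1=19+1=20
L[20]='e': occ=0, LF[20]=C('e')+0=11+0=11

Answer: 14 0 10 16 9 15 17 1 2 3 4 13 5 12 19 18 7 8 6 20 11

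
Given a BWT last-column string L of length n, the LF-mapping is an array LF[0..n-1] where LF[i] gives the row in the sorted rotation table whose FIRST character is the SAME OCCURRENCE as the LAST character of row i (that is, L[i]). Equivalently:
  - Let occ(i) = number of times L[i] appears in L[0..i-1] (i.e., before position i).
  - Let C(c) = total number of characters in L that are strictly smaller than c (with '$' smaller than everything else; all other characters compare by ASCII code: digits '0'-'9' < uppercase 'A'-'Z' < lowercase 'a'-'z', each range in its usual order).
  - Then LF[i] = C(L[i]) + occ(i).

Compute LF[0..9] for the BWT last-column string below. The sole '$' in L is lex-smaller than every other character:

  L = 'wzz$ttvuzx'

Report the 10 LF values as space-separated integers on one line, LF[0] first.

Char counts: '$':1, 't':2, 'u':1, 'v':1, 'w':1, 'x':1, 'z':3
C (first-col start): C('$')=0, C('t')=1, C('u')=3, C('v')=4, C('w')=5, C('x')=6, C('z')=7
L[0]='w': occ=0, LF[0]=C('w')+0=5+0=5
L[1]='z': occ=0, LF[1]=C('z')+0=7+0=7
L[2]='z': occ=1, LF[2]=C('z')+1=7+1=8
L[3]='$': occ=0, LF[3]=C('$')+0=0+0=0
L[4]='t': occ=0, LF[4]=C('t')+0=1+0=1
L[5]='t': occ=1, LF[5]=C('t')+1=1+1=2
L[6]='v': occ=0, LF[6]=C('v')+0=4+0=4
L[7]='u': occ=0, LF[7]=C('u')+0=3+0=3
L[8]='z': occ=2, LF[8]=C('z')+2=7+2=9
L[9]='x': occ=0, LF[9]=C('x')+0=6+0=6

Answer: 5 7 8 0 1 2 4 3 9 6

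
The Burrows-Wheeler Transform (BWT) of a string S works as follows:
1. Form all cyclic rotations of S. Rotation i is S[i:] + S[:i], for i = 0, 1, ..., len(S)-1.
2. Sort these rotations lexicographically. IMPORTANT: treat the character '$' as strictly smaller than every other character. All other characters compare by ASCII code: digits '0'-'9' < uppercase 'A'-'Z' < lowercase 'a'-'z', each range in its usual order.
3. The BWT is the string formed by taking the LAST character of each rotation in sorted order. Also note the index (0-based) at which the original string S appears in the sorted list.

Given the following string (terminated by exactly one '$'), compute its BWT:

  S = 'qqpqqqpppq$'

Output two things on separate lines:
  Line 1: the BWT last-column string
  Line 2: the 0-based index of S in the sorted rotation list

All 11 rotations (rotation i = S[i:]+S[:i]):
  rot[0] = qqpqqqpppq$
  rot[1] = qpqqqpppq$q
  rot[2] = pqqqpppq$qq
  rot[3] = qqqpppq$qqp
  rot[4] = qqpppq$qqpq
  rot[5] = qpppq$qqpqq
  rot[6] = pppq$qqpqqq
  rot[7] = ppq$qqpqqqp
  rot[8] = pq$qqpqqqpp
  rot[9] = q$qqpqqqppp
  rot[10] = $qqpqqqpppq
Sorted (with $ < everything):
  sorted[0] = $qqpqqqpppq  (last char: 'q')
  sorted[1] = pppq$qqpqqq  (last char: 'q')
  sorted[2] = ppq$qqpqqqp  (last char: 'p')
  sorted[3] = pq$qqpqqqpp  (last char: 'p')
  sorted[4] = pqqqpppq$qq  (last char: 'q')
  sorted[5] = q$qqpqqqppp  (last char: 'p')
  sorted[6] = qpppq$qqpqq  (last char: 'q')
  sorted[7] = qpqqqpppq$q  (last char: 'q')
  sorted[8] = qqpppq$qqpq  (last char: 'q')
  sorted[9] = qqpqqqpppq$  (last char: '$')
  sorted[10] = qqqpppq$qqp  (last char: 'p')
Last column: qqppqpqqq$p
Original string S is at sorted index 9

Answer: qqppqpqqq$p
9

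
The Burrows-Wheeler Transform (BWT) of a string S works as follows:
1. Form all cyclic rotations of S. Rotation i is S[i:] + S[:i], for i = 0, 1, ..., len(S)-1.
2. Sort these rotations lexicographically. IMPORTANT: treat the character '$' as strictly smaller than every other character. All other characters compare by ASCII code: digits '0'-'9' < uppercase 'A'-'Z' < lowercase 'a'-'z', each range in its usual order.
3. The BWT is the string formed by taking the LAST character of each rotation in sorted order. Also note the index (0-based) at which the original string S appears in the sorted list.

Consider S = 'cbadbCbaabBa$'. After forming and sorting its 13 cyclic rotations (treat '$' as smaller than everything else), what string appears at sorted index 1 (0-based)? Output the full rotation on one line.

Answer: Ba$cbadbCbaab

Derivation:
All 13 rotations (rotation i = S[i:]+S[:i]):
  rot[0] = cbadbCbaabBa$
  rot[1] = badbCbaabBa$c
  rot[2] = adbCbaabBa$cb
  rot[3] = dbCbaabBa$cba
  rot[4] = bCbaabBa$cbad
  rot[5] = CbaabBa$cbadb
  rot[6] = baabBa$cbadbC
  rot[7] = aabBa$cbadbCb
  rot[8] = abBa$cbadbCba
  rot[9] = bBa$cbadbCbaa
  rot[10] = Ba$cbadbCbaab
  rot[11] = a$cbadbCbaabB
  rot[12] = $cbadbCbaabBa
Sorted (with $ < everything):
  sorted[0] = $cbadbCbaabBa
  sorted[1] = Ba$cbadbCbaab
  sorted[2] = CbaabBa$cbadb
  sorted[3] = a$cbadbCbaabB
  sorted[4] = aabBa$cbadbCb
  sorted[5] = abBa$cbadbCba
  sorted[6] = adbCbaabBa$cb
  sorted[7] = bBa$cbadbCbaa
  sorted[8] = bCbaabBa$cbad
  sorted[9] = baabBa$cbadbC
  sorted[10] = badbCbaabBa$c
  sorted[11] = cbadbCbaabBa$
  sorted[12] = dbCbaabBa$cba
sorted[1] = Ba$cbadbCbaab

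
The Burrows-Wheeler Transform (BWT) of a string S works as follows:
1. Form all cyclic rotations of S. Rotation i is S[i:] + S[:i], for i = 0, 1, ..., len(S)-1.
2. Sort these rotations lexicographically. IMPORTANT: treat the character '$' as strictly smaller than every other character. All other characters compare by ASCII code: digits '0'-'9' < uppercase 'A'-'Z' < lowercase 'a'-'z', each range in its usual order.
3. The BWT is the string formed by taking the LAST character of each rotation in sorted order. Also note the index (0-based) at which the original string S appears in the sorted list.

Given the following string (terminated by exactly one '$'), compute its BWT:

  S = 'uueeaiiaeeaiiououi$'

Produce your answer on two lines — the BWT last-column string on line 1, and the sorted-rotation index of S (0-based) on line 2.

Answer: iieeeeuauiaaiuiuoo$
18

Derivation:
All 19 rotations (rotation i = S[i:]+S[:i]):
  rot[0] = uueeaiiaeeaiiououi$
  rot[1] = ueeaiiaeeaiiououi$u
  rot[2] = eeaiiaeeaiiououi$uu
  rot[3] = eaiiaeeaiiououi$uue
  rot[4] = aiiaeeaiiououi$uuee
  rot[5] = iiaeeaiiououi$uueea
  rot[6] = iaeeaiiououi$uueeai
  rot[7] = aeeaiiououi$uueeaii
  rot[8] = eeaiiououi$uueeaiia
  rot[9] = eaiiououi$uueeaiiae
  rot[10] = aiiououi$uueeaiiaee
  rot[11] = iiououi$uueeaiiaeea
  rot[12] = iououi$uueeaiiaeeai
  rot[13] = ououi$uueeaiiaeeaii
  rot[14] = uoui$uueeaiiaeeaiio
  rot[15] = oui$uueeaiiaeeaiiou
  rot[16] = ui$uueeaiiaeeaiiouo
  rot[17] = i$uueeaiiaeeaiiouou
  rot[18] = $uueeaiiaeeaiiououi
Sorted (with $ < everything):
  sorted[0] = $uueeaiiaeeaiiououi  (last char: 'i')
  sorted[1] = aeeaiiououi$uueeaii  (last char: 'i')
  sorted[2] = aiiaeeaiiououi$uuee  (last char: 'e')
  sorted[3] = aiiououi$uueeaiiaee  (last char: 'e')
  sorted[4] = eaiiaeeaiiououi$uue  (last char: 'e')
  sorted[5] = eaiiououi$uueeaiiae  (last char: 'e')
  sorted[6] = eeaiiaeeaiiououi$uu  (last char: 'u')
  sorted[7] = eeaiiououi$uueeaiia  (last char: 'a')
  sorted[8] = i$uueeaiiaeeaiiouou  (last char: 'u')
  sorted[9] = iaeeaiiououi$uueeai  (last char: 'i')
  sorted[10] = iiaeeaiiououi$uueea  (last char: 'a')
  sorted[11] = iiououi$uueeaiiaeea  (last char: 'a')
  sorted[12] = iououi$uueeaiiaeeai  (last char: 'i')
  sorted[13] = oui$uueeaiiaeeaiiou  (last char: 'u')
  sorted[14] = ououi$uueeaiiaeeaii  (last char: 'i')
  sorted[15] = ueeaiiaeeaiiououi$u  (last char: 'u')
  sorted[16] = ui$uueeaiiaeeaiiouo  (last char: 'o')
  sorted[17] = uoui$uueeaiiaeeaiio  (last char: 'o')
  sorted[18] = uueeaiiaeeaiiououi$  (last char: '$')
Last column: iieeeeuauiaaiuiuoo$
Original string S is at sorted index 18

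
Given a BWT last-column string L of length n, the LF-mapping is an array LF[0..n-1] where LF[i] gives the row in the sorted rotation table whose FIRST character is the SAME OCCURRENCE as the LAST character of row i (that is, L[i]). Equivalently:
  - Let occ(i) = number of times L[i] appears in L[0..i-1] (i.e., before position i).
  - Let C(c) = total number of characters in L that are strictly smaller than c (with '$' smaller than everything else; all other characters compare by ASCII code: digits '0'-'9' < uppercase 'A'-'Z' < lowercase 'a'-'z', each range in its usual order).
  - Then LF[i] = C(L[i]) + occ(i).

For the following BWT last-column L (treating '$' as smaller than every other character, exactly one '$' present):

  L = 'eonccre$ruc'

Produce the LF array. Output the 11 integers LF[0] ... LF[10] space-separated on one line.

Answer: 4 7 6 1 2 8 5 0 9 10 3

Derivation:
Char counts: '$':1, 'c':3, 'e':2, 'n':1, 'o':1, 'r':2, 'u':1
C (first-col start): C('$')=0, C('c')=1, C('e')=4, C('n')=6, C('o')=7, C('r')=8, C('u')=10
L[0]='e': occ=0, LF[0]=C('e')+0=4+0=4
L[1]='o': occ=0, LF[1]=C('o')+0=7+0=7
L[2]='n': occ=0, LF[2]=C('n')+0=6+0=6
L[3]='c': occ=0, LF[3]=C('c')+0=1+0=1
L[4]='c': occ=1, LF[4]=C('c')+1=1+1=2
L[5]='r': occ=0, LF[5]=C('r')+0=8+0=8
L[6]='e': occ=1, LF[6]=C('e')+1=4+1=5
L[7]='$': occ=0, LF[7]=C('$')+0=0+0=0
L[8]='r': occ=1, LF[8]=C('r')+1=8+1=9
L[9]='u': occ=0, LF[9]=C('u')+0=10+0=10
L[10]='c': occ=2, LF[10]=C('c')+2=1+2=3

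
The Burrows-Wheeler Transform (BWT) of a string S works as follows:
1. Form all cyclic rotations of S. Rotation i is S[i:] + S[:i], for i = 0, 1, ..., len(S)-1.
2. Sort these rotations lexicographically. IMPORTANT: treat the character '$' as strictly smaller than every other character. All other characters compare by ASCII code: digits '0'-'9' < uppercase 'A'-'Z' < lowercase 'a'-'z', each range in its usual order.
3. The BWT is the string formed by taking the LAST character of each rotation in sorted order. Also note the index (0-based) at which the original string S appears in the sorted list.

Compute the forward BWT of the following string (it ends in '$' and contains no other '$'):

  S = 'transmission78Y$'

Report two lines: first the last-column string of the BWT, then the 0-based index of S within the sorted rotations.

All 16 rotations (rotation i = S[i:]+S[:i]):
  rot[0] = transmission78Y$
  rot[1] = ransmission78Y$t
  rot[2] = ansmission78Y$tr
  rot[3] = nsmission78Y$tra
  rot[4] = smission78Y$tran
  rot[5] = mission78Y$trans
  rot[6] = ission78Y$transm
  rot[7] = ssion78Y$transmi
  rot[8] = sion78Y$transmis
  rot[9] = ion78Y$transmiss
  rot[10] = on78Y$transmissi
  rot[11] = n78Y$transmissio
  rot[12] = 78Y$transmission
  rot[13] = 8Y$transmission7
  rot[14] = Y$transmission78
  rot[15] = $transmission78Y
Sorted (with $ < everything):
  sorted[0] = $transmission78Y  (last char: 'Y')
  sorted[1] = 78Y$transmission  (last char: 'n')
  sorted[2] = 8Y$transmission7  (last char: '7')
  sorted[3] = Y$transmission78  (last char: '8')
  sorted[4] = ansmission78Y$tr  (last char: 'r')
  sorted[5] = ion78Y$transmiss  (last char: 's')
  sorted[6] = ission78Y$transm  (last char: 'm')
  sorted[7] = mission78Y$trans  (last char: 's')
  sorted[8] = n78Y$transmissio  (last char: 'o')
  sorted[9] = nsmission78Y$tra  (last char: 'a')
  sorted[10] = on78Y$transmissi  (last char: 'i')
  sorted[11] = ransmission78Y$t  (last char: 't')
  sorted[12] = sion78Y$transmis  (last char: 's')
  sorted[13] = smission78Y$tran  (last char: 'n')
  sorted[14] = ssion78Y$transmi  (last char: 'i')
  sorted[15] = transmission78Y$  (last char: '$')
Last column: Yn78rsmsoaitsni$
Original string S is at sorted index 15

Answer: Yn78rsmsoaitsni$
15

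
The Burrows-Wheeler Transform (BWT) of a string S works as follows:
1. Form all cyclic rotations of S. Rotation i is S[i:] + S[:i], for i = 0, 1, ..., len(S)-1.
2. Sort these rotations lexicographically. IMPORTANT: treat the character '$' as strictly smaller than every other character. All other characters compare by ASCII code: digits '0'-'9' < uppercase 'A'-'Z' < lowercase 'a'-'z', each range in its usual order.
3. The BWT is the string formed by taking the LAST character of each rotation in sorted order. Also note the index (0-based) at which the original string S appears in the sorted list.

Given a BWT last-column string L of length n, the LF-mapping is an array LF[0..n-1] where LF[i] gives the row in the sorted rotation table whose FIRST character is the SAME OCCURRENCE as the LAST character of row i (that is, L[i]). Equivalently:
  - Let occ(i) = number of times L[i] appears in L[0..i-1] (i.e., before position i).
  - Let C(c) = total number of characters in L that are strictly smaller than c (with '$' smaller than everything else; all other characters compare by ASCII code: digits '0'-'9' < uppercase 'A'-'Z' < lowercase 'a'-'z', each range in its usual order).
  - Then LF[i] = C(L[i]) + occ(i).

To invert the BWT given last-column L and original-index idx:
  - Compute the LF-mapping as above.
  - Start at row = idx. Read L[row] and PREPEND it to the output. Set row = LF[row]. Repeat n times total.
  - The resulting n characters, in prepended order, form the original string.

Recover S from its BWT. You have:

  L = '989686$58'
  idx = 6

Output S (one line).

Answer: 89668859$

Derivation:
LF mapping: 7 4 8 2 5 3 0 1 6
Walk LF starting at row 6, prepending L[row]:
  step 1: row=6, L[6]='$', prepend. Next row=LF[6]=0
  step 2: row=0, L[0]='9', prepend. Next row=LF[0]=7
  step 3: row=7, L[7]='5', prepend. Next row=LF[7]=1
  step 4: row=1, L[1]='8', prepend. Next row=LF[1]=4
  step 5: row=4, L[4]='8', prepend. Next row=LF[4]=5
  step 6: row=5, L[5]='6', prepend. Next row=LF[5]=3
  step 7: row=3, L[3]='6', prepend. Next row=LF[3]=2
  step 8: row=2, L[2]='9', prepend. Next row=LF[2]=8
  step 9: row=8, L[8]='8', prepend. Next row=LF[8]=6
Reversed output: 89668859$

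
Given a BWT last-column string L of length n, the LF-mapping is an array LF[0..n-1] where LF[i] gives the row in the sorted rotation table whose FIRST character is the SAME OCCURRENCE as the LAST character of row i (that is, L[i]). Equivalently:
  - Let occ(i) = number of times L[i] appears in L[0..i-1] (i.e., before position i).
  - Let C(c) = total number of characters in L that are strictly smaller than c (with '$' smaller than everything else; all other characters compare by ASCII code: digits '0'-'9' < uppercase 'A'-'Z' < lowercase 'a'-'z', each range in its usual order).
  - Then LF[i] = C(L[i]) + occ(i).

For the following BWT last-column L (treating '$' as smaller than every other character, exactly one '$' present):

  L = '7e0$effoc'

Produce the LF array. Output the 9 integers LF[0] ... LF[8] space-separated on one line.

Answer: 2 4 1 0 5 6 7 8 3

Derivation:
Char counts: '$':1, '0':1, '7':1, 'c':1, 'e':2, 'f':2, 'o':1
C (first-col start): C('$')=0, C('0')=1, C('7')=2, C('c')=3, C('e')=4, C('f')=6, C('o')=8
L[0]='7': occ=0, LF[0]=C('7')+0=2+0=2
L[1]='e': occ=0, LF[1]=C('e')+0=4+0=4
L[2]='0': occ=0, LF[2]=C('0')+0=1+0=1
L[3]='$': occ=0, LF[3]=C('$')+0=0+0=0
L[4]='e': occ=1, LF[4]=C('e')+1=4+1=5
L[5]='f': occ=0, LF[5]=C('f')+0=6+0=6
L[6]='f': occ=1, LF[6]=C('f')+1=6+1=7
L[7]='o': occ=0, LF[7]=C('o')+0=8+0=8
L[8]='c': occ=0, LF[8]=C('c')+0=3+0=3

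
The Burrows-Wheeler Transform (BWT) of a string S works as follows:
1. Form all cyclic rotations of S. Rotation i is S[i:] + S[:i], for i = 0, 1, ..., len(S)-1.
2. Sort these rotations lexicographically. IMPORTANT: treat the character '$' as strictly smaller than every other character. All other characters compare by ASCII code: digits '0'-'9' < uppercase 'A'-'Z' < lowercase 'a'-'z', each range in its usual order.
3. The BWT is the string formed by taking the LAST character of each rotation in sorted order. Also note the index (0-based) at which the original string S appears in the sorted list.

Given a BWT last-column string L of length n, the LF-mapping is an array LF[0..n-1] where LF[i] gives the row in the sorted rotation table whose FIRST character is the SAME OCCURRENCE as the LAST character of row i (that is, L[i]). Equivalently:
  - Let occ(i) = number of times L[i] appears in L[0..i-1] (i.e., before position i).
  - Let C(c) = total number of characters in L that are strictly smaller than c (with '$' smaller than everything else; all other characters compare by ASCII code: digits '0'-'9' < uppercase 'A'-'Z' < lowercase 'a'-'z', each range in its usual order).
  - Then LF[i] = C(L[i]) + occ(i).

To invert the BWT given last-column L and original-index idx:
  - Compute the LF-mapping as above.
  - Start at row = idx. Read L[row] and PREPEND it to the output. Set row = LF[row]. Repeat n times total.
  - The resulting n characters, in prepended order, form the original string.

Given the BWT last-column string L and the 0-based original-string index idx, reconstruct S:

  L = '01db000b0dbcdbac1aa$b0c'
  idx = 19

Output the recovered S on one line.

Answer: cdb001bd000dabacacbb10$

Derivation:
LF mapping: 1 7 20 12 2 3 4 13 5 21 14 17 22 15 9 18 8 10 11 0 16 6 19
Walk LF starting at row 19, prepending L[row]:
  step 1: row=19, L[19]='$', prepend. Next row=LF[19]=0
  step 2: row=0, L[0]='0', prepend. Next row=LF[0]=1
  step 3: row=1, L[1]='1', prepend. Next row=LF[1]=7
  step 4: row=7, L[7]='b', prepend. Next row=LF[7]=13
  step 5: row=13, L[13]='b', prepend. Next row=LF[13]=15
  step 6: row=15, L[15]='c', prepend. Next row=LF[15]=18
  step 7: row=18, L[18]='a', prepend. Next row=LF[18]=11
  step 8: row=11, L[11]='c', prepend. Next row=LF[11]=17
  step 9: row=17, L[17]='a', prepend. Next row=LF[17]=10
  step 10: row=10, L[10]='b', prepend. Next row=LF[10]=14
  step 11: row=14, L[14]='a', prepend. Next row=LF[14]=9
  step 12: row=9, L[9]='d', prepend. Next row=LF[9]=21
  step 13: row=21, L[21]='0', prepend. Next row=LF[21]=6
  step 14: row=6, L[6]='0', prepend. Next row=LF[6]=4
  step 15: row=4, L[4]='0', prepend. Next row=LF[4]=2
  step 16: row=2, L[2]='d', prepend. Next row=LF[2]=20
  step 17: row=20, L[20]='b', prepend. Next row=LF[20]=16
  step 18: row=16, L[16]='1', prepend. Next row=LF[16]=8
  step 19: row=8, L[8]='0', prepend. Next row=LF[8]=5
  step 20: row=5, L[5]='0', prepend. Next row=LF[5]=3
  step 21: row=3, L[3]='b', prepend. Next row=LF[3]=12
  step 22: row=12, L[12]='d', prepend. Next row=LF[12]=22
  step 23: row=22, L[22]='c', prepend. Next row=LF[22]=19
Reversed output: cdb001bd000dabacacbb10$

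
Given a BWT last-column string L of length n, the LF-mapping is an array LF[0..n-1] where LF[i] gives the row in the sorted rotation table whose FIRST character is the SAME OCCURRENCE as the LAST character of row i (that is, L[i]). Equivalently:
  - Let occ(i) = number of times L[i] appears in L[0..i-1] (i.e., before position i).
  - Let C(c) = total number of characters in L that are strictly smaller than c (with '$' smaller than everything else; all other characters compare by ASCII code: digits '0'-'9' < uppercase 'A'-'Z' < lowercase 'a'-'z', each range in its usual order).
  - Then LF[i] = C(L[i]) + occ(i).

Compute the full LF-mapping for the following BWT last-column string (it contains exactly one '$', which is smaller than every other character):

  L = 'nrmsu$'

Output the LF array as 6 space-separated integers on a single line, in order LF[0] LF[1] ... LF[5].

Char counts: '$':1, 'm':1, 'n':1, 'r':1, 's':1, 'u':1
C (first-col start): C('$')=0, C('m')=1, C('n')=2, C('r')=3, C('s')=4, C('u')=5
L[0]='n': occ=0, LF[0]=C('n')+0=2+0=2
L[1]='r': occ=0, LF[1]=C('r')+0=3+0=3
L[2]='m': occ=0, LF[2]=C('m')+0=1+0=1
L[3]='s': occ=0, LF[3]=C('s')+0=4+0=4
L[4]='u': occ=0, LF[4]=C('u')+0=5+0=5
L[5]='$': occ=0, LF[5]=C('$')+0=0+0=0

Answer: 2 3 1 4 5 0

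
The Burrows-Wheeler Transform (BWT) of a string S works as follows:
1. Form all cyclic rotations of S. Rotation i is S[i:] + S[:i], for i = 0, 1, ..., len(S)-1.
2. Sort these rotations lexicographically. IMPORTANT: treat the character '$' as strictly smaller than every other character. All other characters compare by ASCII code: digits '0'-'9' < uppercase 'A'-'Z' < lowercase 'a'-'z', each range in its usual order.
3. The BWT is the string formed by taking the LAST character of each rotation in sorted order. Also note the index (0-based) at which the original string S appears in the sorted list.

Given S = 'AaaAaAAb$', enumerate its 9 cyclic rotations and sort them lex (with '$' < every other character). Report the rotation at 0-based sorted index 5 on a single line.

Answer: aAAb$AaaA

Derivation:
All 9 rotations (rotation i = S[i:]+S[:i]):
  rot[0] = AaaAaAAb$
  rot[1] = aaAaAAb$A
  rot[2] = aAaAAb$Aa
  rot[3] = AaAAb$Aaa
  rot[4] = aAAb$AaaA
  rot[5] = AAb$AaaAa
  rot[6] = Ab$AaaAaA
  rot[7] = b$AaaAaAA
  rot[8] = $AaaAaAAb
Sorted (with $ < everything):
  sorted[0] = $AaaAaAAb
  sorted[1] = AAb$AaaAa
  sorted[2] = AaAAb$Aaa
  sorted[3] = AaaAaAAb$
  sorted[4] = Ab$AaaAaA
  sorted[5] = aAAb$AaaA
  sorted[6] = aAaAAb$Aa
  sorted[7] = aaAaAAb$A
  sorted[8] = b$AaaAaAA
sorted[5] = aAAb$AaaA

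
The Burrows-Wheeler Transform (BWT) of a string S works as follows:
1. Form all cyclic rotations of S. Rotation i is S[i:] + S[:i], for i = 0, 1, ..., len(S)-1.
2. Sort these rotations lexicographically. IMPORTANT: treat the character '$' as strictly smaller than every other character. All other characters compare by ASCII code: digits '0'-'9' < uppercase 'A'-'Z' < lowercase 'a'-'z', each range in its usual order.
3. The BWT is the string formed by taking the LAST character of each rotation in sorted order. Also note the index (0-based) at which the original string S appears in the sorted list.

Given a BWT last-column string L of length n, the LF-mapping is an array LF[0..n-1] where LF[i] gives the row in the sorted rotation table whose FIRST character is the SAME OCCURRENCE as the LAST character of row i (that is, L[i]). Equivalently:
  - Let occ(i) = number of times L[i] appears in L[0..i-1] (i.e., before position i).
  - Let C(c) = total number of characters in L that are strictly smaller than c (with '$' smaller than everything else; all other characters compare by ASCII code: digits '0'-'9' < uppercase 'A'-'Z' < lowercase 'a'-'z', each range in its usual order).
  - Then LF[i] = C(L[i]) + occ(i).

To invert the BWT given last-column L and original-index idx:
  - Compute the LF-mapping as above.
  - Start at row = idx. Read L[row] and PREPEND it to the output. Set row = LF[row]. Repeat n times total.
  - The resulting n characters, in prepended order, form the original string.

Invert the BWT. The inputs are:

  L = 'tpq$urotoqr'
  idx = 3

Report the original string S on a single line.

LF mapping: 8 3 4 0 10 6 1 9 2 5 7
Walk LF starting at row 3, prepending L[row]:
  step 1: row=3, L[3]='$', prepend. Next row=LF[3]=0
  step 2: row=0, L[0]='t', prepend. Next row=LF[0]=8
  step 3: row=8, L[8]='o', prepend. Next row=LF[8]=2
  step 4: row=2, L[2]='q', prepend. Next row=LF[2]=4
  step 5: row=4, L[4]='u', prepend. Next row=LF[4]=10
  step 6: row=10, L[10]='r', prepend. Next row=LF[10]=7
  step 7: row=7, L[7]='t', prepend. Next row=LF[7]=9
  step 8: row=9, L[9]='q', prepend. Next row=LF[9]=5
  step 9: row=5, L[5]='r', prepend. Next row=LF[5]=6
  step 10: row=6, L[6]='o', prepend. Next row=LF[6]=1
  step 11: row=1, L[1]='p', prepend. Next row=LF[1]=3
Reversed output: porqtruqot$

Answer: porqtruqot$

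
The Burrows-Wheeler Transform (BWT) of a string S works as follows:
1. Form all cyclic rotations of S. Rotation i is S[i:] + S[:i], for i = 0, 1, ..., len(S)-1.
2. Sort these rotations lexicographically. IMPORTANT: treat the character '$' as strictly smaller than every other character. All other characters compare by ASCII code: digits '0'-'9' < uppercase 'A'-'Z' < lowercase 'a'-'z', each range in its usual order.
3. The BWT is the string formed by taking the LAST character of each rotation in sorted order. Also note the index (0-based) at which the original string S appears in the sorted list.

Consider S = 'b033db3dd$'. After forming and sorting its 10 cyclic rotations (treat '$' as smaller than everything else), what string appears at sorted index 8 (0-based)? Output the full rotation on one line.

All 10 rotations (rotation i = S[i:]+S[:i]):
  rot[0] = b033db3dd$
  rot[1] = 033db3dd$b
  rot[2] = 33db3dd$b0
  rot[3] = 3db3dd$b03
  rot[4] = db3dd$b033
  rot[5] = b3dd$b033d
  rot[6] = 3dd$b033db
  rot[7] = dd$b033db3
  rot[8] = d$b033db3d
  rot[9] = $b033db3dd
Sorted (with $ < everything):
  sorted[0] = $b033db3dd
  sorted[1] = 033db3dd$b
  sorted[2] = 33db3dd$b0
  sorted[3] = 3db3dd$b03
  sorted[4] = 3dd$b033db
  sorted[5] = b033db3dd$
  sorted[6] = b3dd$b033d
  sorted[7] = d$b033db3d
  sorted[8] = db3dd$b033
  sorted[9] = dd$b033db3
sorted[8] = db3dd$b033

Answer: db3dd$b033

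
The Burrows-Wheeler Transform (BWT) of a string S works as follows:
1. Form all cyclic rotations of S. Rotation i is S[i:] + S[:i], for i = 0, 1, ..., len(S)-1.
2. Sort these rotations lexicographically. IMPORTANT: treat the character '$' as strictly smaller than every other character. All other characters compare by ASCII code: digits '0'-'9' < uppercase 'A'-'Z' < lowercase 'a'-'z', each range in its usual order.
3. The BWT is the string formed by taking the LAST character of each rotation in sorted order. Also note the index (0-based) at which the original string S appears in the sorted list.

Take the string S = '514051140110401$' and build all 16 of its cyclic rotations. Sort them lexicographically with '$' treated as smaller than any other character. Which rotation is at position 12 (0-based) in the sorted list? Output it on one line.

Answer: 40110401$5140511

Derivation:
All 16 rotations (rotation i = S[i:]+S[:i]):
  rot[0] = 514051140110401$
  rot[1] = 14051140110401$5
  rot[2] = 4051140110401$51
  rot[3] = 051140110401$514
  rot[4] = 51140110401$5140
  rot[5] = 1140110401$51405
  rot[6] = 140110401$514051
  rot[7] = 40110401$5140511
  rot[8] = 0110401$51405114
  rot[9] = 110401$514051140
  rot[10] = 10401$5140511401
  rot[11] = 0401$51405114011
  rot[12] = 401$514051140110
  rot[13] = 01$5140511401104
  rot[14] = 1$51405114011040
  rot[15] = $514051140110401
Sorted (with $ < everything):
  sorted[0] = $514051140110401
  sorted[1] = 01$5140511401104
  sorted[2] = 0110401$51405114
  sorted[3] = 0401$51405114011
  sorted[4] = 051140110401$514
  sorted[5] = 1$51405114011040
  sorted[6] = 10401$5140511401
  sorted[7] = 110401$514051140
  sorted[8] = 1140110401$51405
  sorted[9] = 140110401$514051
  sorted[10] = 14051140110401$5
  sorted[11] = 401$514051140110
  sorted[12] = 40110401$5140511
  sorted[13] = 4051140110401$51
  sorted[14] = 51140110401$5140
  sorted[15] = 514051140110401$
sorted[12] = 40110401$5140511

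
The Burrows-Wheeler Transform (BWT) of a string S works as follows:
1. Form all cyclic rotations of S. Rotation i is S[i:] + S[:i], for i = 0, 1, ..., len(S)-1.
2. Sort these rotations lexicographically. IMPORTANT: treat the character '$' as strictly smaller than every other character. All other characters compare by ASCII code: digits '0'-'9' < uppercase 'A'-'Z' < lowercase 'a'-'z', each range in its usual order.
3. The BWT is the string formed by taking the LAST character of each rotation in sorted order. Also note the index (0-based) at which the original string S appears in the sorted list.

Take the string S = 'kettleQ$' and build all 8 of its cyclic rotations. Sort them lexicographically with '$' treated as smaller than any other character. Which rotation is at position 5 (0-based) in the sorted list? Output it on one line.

All 8 rotations (rotation i = S[i:]+S[:i]):
  rot[0] = kettleQ$
  rot[1] = ettleQ$k
  rot[2] = ttleQ$ke
  rot[3] = tleQ$ket
  rot[4] = leQ$kett
  rot[5] = eQ$kettl
  rot[6] = Q$kettle
  rot[7] = $kettleQ
Sorted (with $ < everything):
  sorted[0] = $kettleQ
  sorted[1] = Q$kettle
  sorted[2] = eQ$kettl
  sorted[3] = ettleQ$k
  sorted[4] = kettleQ$
  sorted[5] = leQ$kett
  sorted[6] = tleQ$ket
  sorted[7] = ttleQ$ke
sorted[5] = leQ$kett

Answer: leQ$kett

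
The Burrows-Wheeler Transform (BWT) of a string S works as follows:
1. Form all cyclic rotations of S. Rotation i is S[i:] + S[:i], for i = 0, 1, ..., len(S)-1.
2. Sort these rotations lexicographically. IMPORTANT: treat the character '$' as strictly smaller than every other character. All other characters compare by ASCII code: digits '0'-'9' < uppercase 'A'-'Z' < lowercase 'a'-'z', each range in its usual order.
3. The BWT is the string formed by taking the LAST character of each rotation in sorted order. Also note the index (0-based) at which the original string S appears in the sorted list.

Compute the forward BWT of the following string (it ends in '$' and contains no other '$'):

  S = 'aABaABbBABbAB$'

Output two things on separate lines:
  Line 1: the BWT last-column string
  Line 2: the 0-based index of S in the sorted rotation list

Answer: BbaBaAbAAA$BBB
10

Derivation:
All 14 rotations (rotation i = S[i:]+S[:i]):
  rot[0] = aABaABbBABbAB$
  rot[1] = ABaABbBABbAB$a
  rot[2] = BaABbBABbAB$aA
  rot[3] = aABbBABbAB$aAB
  rot[4] = ABbBABbAB$aABa
  rot[5] = BbBABbAB$aABaA
  rot[6] = bBABbAB$aABaAB
  rot[7] = BABbAB$aABaABb
  rot[8] = ABbAB$aABaABbB
  rot[9] = BbAB$aABaABbBA
  rot[10] = bAB$aABaABbBAB
  rot[11] = AB$aABaABbBABb
  rot[12] = B$aABaABbBABbA
  rot[13] = $aABaABbBABbAB
Sorted (with $ < everything):
  sorted[0] = $aABaABbBABbAB  (last char: 'B')
  sorted[1] = AB$aABaABbBABb  (last char: 'b')
  sorted[2] = ABaABbBABbAB$a  (last char: 'a')
  sorted[3] = ABbAB$aABaABbB  (last char: 'B')
  sorted[4] = ABbBABbAB$aABa  (last char: 'a')
  sorted[5] = B$aABaABbBABbA  (last char: 'A')
  sorted[6] = BABbAB$aABaABb  (last char: 'b')
  sorted[7] = BaABbBABbAB$aA  (last char: 'A')
  sorted[8] = BbAB$aABaABbBA  (last char: 'A')
  sorted[9] = BbBABbAB$aABaA  (last char: 'A')
  sorted[10] = aABaABbBABbAB$  (last char: '$')
  sorted[11] = aABbBABbAB$aAB  (last char: 'B')
  sorted[12] = bAB$aABaABbBAB  (last char: 'B')
  sorted[13] = bBABbAB$aABaAB  (last char: 'B')
Last column: BbaBaAbAAA$BBB
Original string S is at sorted index 10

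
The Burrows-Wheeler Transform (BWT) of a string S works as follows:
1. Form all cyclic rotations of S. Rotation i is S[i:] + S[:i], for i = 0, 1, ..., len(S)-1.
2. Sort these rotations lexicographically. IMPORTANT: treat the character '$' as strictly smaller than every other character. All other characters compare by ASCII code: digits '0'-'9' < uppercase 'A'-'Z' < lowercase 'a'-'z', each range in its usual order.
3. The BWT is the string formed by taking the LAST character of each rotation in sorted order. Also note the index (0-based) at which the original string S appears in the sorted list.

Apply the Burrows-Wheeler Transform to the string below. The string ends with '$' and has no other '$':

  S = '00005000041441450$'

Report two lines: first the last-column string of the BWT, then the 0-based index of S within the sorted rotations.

Answer: 055$00000044041140
3

Derivation:
All 18 rotations (rotation i = S[i:]+S[:i]):
  rot[0] = 00005000041441450$
  rot[1] = 0005000041441450$0
  rot[2] = 005000041441450$00
  rot[3] = 05000041441450$000
  rot[4] = 5000041441450$0000
  rot[5] = 000041441450$00005
  rot[6] = 00041441450$000050
  rot[7] = 0041441450$0000500
  rot[8] = 041441450$00005000
  rot[9] = 41441450$000050000
  rot[10] = 1441450$0000500004
  rot[11] = 441450$00005000041
  rot[12] = 41450$000050000414
  rot[13] = 1450$0000500004144
  rot[14] = 450$00005000041441
  rot[15] = 50$000050000414414
  rot[16] = 0$0000500004144145
  rot[17] = $00005000041441450
Sorted (with $ < everything):
  sorted[0] = $00005000041441450  (last char: '0')
  sorted[1] = 0$0000500004144145  (last char: '5')
  sorted[2] = 000041441450$00005  (last char: '5')
  sorted[3] = 00005000041441450$  (last char: '$')
  sorted[4] = 00041441450$000050  (last char: '0')
  sorted[5] = 0005000041441450$0  (last char: '0')
  sorted[6] = 0041441450$0000500  (last char: '0')
  sorted[7] = 005000041441450$00  (last char: '0')
  sorted[8] = 041441450$00005000  (last char: '0')
  sorted[9] = 05000041441450$000  (last char: '0')
  sorted[10] = 1441450$0000500004  (last char: '4')
  sorted[11] = 1450$0000500004144  (last char: '4')
  sorted[12] = 41441450$000050000  (last char: '0')
  sorted[13] = 41450$000050000414  (last char: '4')
  sorted[14] = 441450$00005000041  (last char: '1')
  sorted[15] = 450$00005000041441  (last char: '1')
  sorted[16] = 50$000050000414414  (last char: '4')
  sorted[17] = 5000041441450$0000  (last char: '0')
Last column: 055$00000044041140
Original string S is at sorted index 3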